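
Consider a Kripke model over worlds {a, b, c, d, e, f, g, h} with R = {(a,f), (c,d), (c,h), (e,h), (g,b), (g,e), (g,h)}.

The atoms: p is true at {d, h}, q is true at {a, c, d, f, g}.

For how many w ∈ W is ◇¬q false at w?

a: successors {f}; ¬q there: f:F. ✗
b: no successors, so ◇¬q fails. ✗
c: successors {d, h}; ¬q there: d:F, h:T. ✓
d: no successors, so ◇¬q fails. ✗
e: successors {h}; ¬q there: h:T. ✓
f: no successors, so ◇¬q fails. ✗
g: successors {b, e, h}; ¬q there: b:T, e:T, h:T. ✓
h: no successors, so ◇¬q fails. ✗
Satisfying worlds: {c, e, g}.
So ◇¬q fails at the other 5 worlds.

5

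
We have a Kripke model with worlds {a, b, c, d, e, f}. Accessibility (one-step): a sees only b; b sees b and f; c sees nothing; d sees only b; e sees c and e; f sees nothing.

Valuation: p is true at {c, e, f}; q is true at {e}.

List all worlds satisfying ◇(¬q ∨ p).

a: successors {b}; ¬q ∨ p there: b:T. ✓
b: successors {b, f}; ¬q ∨ p there: b:T, f:T. ✓
c: no successors, so ◇(¬q ∨ p) fails. ✗
d: successors {b}; ¬q ∨ p there: b:T. ✓
e: successors {c, e}; ¬q ∨ p there: c:T, e:T. ✓
f: no successors, so ◇(¬q ∨ p) fails. ✗

{a, b, d, e}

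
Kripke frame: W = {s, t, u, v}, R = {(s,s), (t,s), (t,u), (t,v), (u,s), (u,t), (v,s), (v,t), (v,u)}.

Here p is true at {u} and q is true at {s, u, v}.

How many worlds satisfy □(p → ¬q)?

2

s: successors {s}; p → ¬q there: s:T. ✓
t: successors {s, u, v}; p → ¬q there: s:T, u:F, v:T. ✗
u: successors {s, t}; p → ¬q there: s:T, t:T. ✓
v: successors {s, t, u}; p → ¬q there: s:T, t:T, u:F. ✗
Satisfying worlds: {s, u}.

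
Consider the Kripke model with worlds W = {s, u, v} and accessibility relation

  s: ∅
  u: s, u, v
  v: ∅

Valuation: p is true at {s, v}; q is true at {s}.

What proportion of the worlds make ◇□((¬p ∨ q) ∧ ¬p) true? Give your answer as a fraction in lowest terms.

1/3

s: no successors, so ◇□((¬p ∨ q) ∧ ¬p) fails. ✗
u: successors {s, u, v}; □((¬p ∨ q) ∧ ¬p) there: s:T, u:F, v:T. ✓
v: no successors, so ◇□((¬p ∨ q) ∧ ¬p) fails. ✗
That's 1 of 3 worlds, so 1/3.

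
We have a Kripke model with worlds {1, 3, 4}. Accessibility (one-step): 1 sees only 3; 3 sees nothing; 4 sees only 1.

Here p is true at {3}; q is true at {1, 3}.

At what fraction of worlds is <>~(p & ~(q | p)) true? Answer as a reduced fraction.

2/3

1: successors {3}; ~(p & ~(q | p)) there: 3:T. ✓
3: no successors, so <>~(p & ~(q | p)) fails. ✗
4: successors {1}; ~(p & ~(q | p)) there: 1:T. ✓
That's 2 of 3 worlds, so 2/3.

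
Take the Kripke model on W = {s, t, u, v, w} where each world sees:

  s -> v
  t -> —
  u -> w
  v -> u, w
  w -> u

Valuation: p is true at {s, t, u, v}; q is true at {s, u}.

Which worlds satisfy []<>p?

{s, t, u}

s: successors {v}; <>p there: v:T. ✓
t: no successors, so []<>p holds vacuously. ✓
u: successors {w}; <>p there: w:T. ✓
v: successors {u, w}; <>p there: u:F, w:T. ✗
w: successors {u}; <>p there: u:F. ✗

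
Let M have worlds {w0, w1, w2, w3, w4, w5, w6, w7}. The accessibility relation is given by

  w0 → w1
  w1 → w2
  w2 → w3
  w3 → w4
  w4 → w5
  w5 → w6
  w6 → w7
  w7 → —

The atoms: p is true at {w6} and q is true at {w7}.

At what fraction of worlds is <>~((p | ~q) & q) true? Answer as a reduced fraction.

w0: successors {w1}; ~((p | ~q) & q) there: w1:T. ✓
w1: successors {w2}; ~((p | ~q) & q) there: w2:T. ✓
w2: successors {w3}; ~((p | ~q) & q) there: w3:T. ✓
w3: successors {w4}; ~((p | ~q) & q) there: w4:T. ✓
w4: successors {w5}; ~((p | ~q) & q) there: w5:T. ✓
w5: successors {w6}; ~((p | ~q) & q) there: w6:T. ✓
w6: successors {w7}; ~((p | ~q) & q) there: w7:T. ✓
w7: no successors, so <>~((p | ~q) & q) fails. ✗
That's 7 of 8 worlds, so 7/8.

7/8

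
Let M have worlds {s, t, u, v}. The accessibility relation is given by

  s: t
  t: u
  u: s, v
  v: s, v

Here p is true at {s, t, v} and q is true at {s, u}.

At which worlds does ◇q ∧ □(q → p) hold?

s: ◇q is F, □(q → p) is T. ✗
t: ◇q is T, □(q → p) is F. ✗
u: ◇q is T, □(q → p) is T. ✓
v: ◇q is T, □(q → p) is T. ✓

{u, v}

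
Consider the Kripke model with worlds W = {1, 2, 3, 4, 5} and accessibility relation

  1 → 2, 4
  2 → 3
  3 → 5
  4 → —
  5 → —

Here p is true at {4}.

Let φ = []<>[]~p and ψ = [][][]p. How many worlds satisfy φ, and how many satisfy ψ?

For []<>[]~p:
1: successors {2, 4}; <>[]~p there: 2:T, 4:F. ✗
2: successors {3}; <>[]~p there: 3:T. ✓
3: successors {5}; <>[]~p there: 5:F. ✗
4: no successors, so []<>[]~p holds vacuously. ✓
5: no successors, so []<>[]~p holds vacuously. ✓
— 3 worlds.
For [][][]p:
1: successors {2, 4}; [][]p there: 2:F, 4:T. ✗
2: successors {3}; [][]p there: 3:T. ✓
3: successors {5}; [][]p there: 5:T. ✓
4: no successors, so [][][]p holds vacuously. ✓
5: no successors, so [][][]p holds vacuously. ✓
— 4 worlds.

3 and 4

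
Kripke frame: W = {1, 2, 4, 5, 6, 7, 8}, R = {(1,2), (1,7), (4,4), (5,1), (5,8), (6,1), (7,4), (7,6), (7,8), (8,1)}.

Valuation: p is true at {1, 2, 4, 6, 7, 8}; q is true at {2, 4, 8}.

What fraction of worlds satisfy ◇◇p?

1: successors {2, 7}; ◇p there: 2:F, 7:T. ✓
2: no successors, so ◇◇p fails. ✗
4: successors {4}; ◇p there: 4:T. ✓
5: successors {1, 8}; ◇p there: 1:T, 8:T. ✓
6: successors {1}; ◇p there: 1:T. ✓
7: successors {4, 6, 8}; ◇p there: 4:T, 6:T, 8:T. ✓
8: successors {1}; ◇p there: 1:T. ✓
That's 6 of 7 worlds, so 6/7.

6/7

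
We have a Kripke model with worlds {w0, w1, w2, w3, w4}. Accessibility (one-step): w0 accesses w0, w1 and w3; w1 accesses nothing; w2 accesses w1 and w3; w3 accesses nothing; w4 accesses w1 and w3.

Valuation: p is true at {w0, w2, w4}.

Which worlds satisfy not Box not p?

w0: Box not p is F. ✓
w1: Box not p is T. ✗
w2: Box not p is T. ✗
w3: Box not p is T. ✗
w4: Box not p is T. ✗

{w0}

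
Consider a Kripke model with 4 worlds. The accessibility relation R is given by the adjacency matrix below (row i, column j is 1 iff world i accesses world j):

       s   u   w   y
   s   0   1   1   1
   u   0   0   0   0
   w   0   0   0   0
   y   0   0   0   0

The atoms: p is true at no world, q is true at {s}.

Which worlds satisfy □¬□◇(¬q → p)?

s: successors {u, w, y}; ¬□◇(¬q → p) there: u:F, w:F, y:F. ✗
u: no successors, so □¬□◇(¬q → p) holds vacuously. ✓
w: no successors, so □¬□◇(¬q → p) holds vacuously. ✓
y: no successors, so □¬□◇(¬q → p) holds vacuously. ✓

{u, w, y}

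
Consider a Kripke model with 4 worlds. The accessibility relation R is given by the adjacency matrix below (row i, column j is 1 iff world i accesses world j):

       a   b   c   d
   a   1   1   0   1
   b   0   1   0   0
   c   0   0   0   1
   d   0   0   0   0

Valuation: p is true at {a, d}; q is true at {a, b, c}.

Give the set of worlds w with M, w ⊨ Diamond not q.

{a, c}

a: successors {a, b, d}; not q there: a:F, b:F, d:T. ✓
b: successors {b}; not q there: b:F. ✗
c: successors {d}; not q there: d:T. ✓
d: no successors, so Diamond not q fails. ✗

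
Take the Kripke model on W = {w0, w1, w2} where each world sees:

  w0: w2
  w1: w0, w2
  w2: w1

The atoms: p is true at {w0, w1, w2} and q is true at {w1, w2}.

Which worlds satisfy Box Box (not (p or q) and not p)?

w0: successors {w2}; Box (not (p or q) and not p) there: w2:F. ✗
w1: successors {w0, w2}; Box (not (p or q) and not p) there: w0:F, w2:F. ✗
w2: successors {w1}; Box (not (p or q) and not p) there: w1:F. ✗

∅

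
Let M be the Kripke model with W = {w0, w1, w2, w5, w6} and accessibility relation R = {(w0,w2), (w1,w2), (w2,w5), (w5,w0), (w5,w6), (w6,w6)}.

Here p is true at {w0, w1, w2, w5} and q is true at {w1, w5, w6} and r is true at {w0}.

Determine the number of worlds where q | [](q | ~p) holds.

4

w0: q is F, [](q | ~p) is F. ✗
w1: q is T, [](q | ~p) is F. ✓
w2: q is F, [](q | ~p) is T. ✓
w5: q is T, [](q | ~p) is F. ✓
w6: q is T, [](q | ~p) is T. ✓
Satisfying worlds: {w1, w2, w5, w6}.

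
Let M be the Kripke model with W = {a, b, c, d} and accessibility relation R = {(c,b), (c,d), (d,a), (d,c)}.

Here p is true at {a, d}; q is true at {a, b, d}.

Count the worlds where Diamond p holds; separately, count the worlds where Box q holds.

For Diamond p:
a: no successors, so Diamond p fails. ✗
b: no successors, so Diamond p fails. ✗
c: successors {b, d}; p there: b:F, d:T. ✓
d: successors {a, c}; p there: a:T, c:F. ✓
— 2 worlds.
For Box q:
a: no successors, so Box q holds vacuously. ✓
b: no successors, so Box q holds vacuously. ✓
c: successors {b, d}; q there: b:T, d:T. ✓
d: successors {a, c}; q there: a:T, c:F. ✗
— 3 worlds.

2 and 3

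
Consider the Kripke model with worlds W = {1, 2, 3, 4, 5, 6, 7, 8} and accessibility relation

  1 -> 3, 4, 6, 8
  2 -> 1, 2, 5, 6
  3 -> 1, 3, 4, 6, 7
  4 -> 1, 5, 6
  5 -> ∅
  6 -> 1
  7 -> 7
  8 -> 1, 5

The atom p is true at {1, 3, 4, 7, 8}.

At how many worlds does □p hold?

3

1: successors {3, 4, 6, 8}; p there: 3:T, 4:T, 6:F, 8:T. ✗
2: successors {1, 2, 5, 6}; p there: 1:T, 2:F, 5:F, 6:F. ✗
3: successors {1, 3, 4, 6, 7}; p there: 1:T, 3:T, 4:T, 6:F, 7:T. ✗
4: successors {1, 5, 6}; p there: 1:T, 5:F, 6:F. ✗
5: no successors, so □p holds vacuously. ✓
6: successors {1}; p there: 1:T. ✓
7: successors {7}; p there: 7:T. ✓
8: successors {1, 5}; p there: 1:T, 5:F. ✗
Satisfying worlds: {5, 6, 7}.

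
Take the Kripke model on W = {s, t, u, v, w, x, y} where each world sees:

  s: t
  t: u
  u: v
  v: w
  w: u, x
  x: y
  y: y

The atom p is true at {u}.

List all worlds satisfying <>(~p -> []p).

s: successors {t}; ~p -> []p there: t:T. ✓
t: successors {u}; ~p -> []p there: u:T. ✓
u: successors {v}; ~p -> []p there: v:F. ✗
v: successors {w}; ~p -> []p there: w:F. ✗
w: successors {u, x}; ~p -> []p there: u:T, x:F. ✓
x: successors {y}; ~p -> []p there: y:F. ✗
y: successors {y}; ~p -> []p there: y:F. ✗

{s, t, w}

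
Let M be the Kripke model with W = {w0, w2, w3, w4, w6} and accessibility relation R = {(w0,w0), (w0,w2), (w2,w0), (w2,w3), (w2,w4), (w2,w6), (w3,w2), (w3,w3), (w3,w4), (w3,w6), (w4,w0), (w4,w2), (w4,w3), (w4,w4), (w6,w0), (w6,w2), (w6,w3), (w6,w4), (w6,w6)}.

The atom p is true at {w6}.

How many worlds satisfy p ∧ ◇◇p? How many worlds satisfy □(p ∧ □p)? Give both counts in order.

1 and 0

For p ∧ ◇◇p:
w0: p is F, ◇◇p is T. ✗
w2: p is F, ◇◇p is T. ✗
w3: p is F, ◇◇p is T. ✗
w4: p is F, ◇◇p is T. ✗
w6: p is T, ◇◇p is T. ✓
— 1 world.
For □(p ∧ □p):
w0: successors {w0, w2}; p ∧ □p there: w0:F, w2:F. ✗
w2: successors {w0, w3, w4, w6}; p ∧ □p there: w0:F, w3:F, w4:F, w6:F. ✗
w3: successors {w2, w3, w4, w6}; p ∧ □p there: w2:F, w3:F, w4:F, w6:F. ✗
w4: successors {w0, w2, w3, w4}; p ∧ □p there: w0:F, w2:F, w3:F, w4:F. ✗
w6: successors {w0, w2, w3, w4, w6}; p ∧ □p there: w0:F, w2:F, w3:F, w4:F, w6:F. ✗
— 0 worlds.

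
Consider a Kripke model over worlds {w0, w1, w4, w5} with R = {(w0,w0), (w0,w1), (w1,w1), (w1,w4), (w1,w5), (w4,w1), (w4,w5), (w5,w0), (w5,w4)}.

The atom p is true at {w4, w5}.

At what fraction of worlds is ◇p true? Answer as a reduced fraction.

w0: successors {w0, w1}; p there: w0:F, w1:F. ✗
w1: successors {w1, w4, w5}; p there: w1:F, w4:T, w5:T. ✓
w4: successors {w1, w5}; p there: w1:F, w5:T. ✓
w5: successors {w0, w4}; p there: w0:F, w4:T. ✓
That's 3 of 4 worlds, so 3/4.

3/4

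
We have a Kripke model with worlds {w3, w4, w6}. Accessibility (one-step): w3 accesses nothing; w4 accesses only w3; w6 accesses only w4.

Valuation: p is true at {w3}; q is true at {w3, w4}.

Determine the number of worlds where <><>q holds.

1

w3: no successors, so <><>q fails. ✗
w4: successors {w3}; <>q there: w3:F. ✗
w6: successors {w4}; <>q there: w4:T. ✓
Satisfying worlds: {w6}.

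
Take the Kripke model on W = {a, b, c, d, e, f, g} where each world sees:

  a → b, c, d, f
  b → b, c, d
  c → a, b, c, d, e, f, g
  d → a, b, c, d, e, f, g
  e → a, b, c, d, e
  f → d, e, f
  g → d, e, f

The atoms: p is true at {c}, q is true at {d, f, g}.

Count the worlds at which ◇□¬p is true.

5

a: successors {b, c, d, f}; □¬p there: b:F, c:F, d:F, f:T. ✓
b: successors {b, c, d}; □¬p there: b:F, c:F, d:F. ✗
c: successors {a, b, c, d, e, f, g}; □¬p there: a:F, b:F, c:F, d:F, e:F, f:T, g:T. ✓
d: successors {a, b, c, d, e, f, g}; □¬p there: a:F, b:F, c:F, d:F, e:F, f:T, g:T. ✓
e: successors {a, b, c, d, e}; □¬p there: a:F, b:F, c:F, d:F, e:F. ✗
f: successors {d, e, f}; □¬p there: d:F, e:F, f:T. ✓
g: successors {d, e, f}; □¬p there: d:F, e:F, f:T. ✓
Satisfying worlds: {a, c, d, f, g}.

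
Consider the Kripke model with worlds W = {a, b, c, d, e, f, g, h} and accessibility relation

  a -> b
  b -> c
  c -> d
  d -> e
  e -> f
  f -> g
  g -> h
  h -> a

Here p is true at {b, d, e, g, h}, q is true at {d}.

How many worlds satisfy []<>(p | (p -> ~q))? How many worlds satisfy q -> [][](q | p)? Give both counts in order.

For []<>(p | (p -> ~q)):
a: successors {b}; <>(p | (p -> ~q)) there: b:T. ✓
b: successors {c}; <>(p | (p -> ~q)) there: c:T. ✓
c: successors {d}; <>(p | (p -> ~q)) there: d:T. ✓
d: successors {e}; <>(p | (p -> ~q)) there: e:T. ✓
e: successors {f}; <>(p | (p -> ~q)) there: f:T. ✓
f: successors {g}; <>(p | (p -> ~q)) there: g:T. ✓
g: successors {h}; <>(p | (p -> ~q)) there: h:T. ✓
h: successors {a}; <>(p | (p -> ~q)) there: a:T. ✓
— 8 worlds.
For q -> [][](q | p):
a: q is F, [][](q | p) is F. ✓
b: q is F, [][](q | p) is T. ✓
c: q is F, [][](q | p) is T. ✓
d: q is T, [][](q | p) is F. ✗
e: q is F, [][](q | p) is T. ✓
f: q is F, [][](q | p) is T. ✓
g: q is F, [][](q | p) is F. ✓
h: q is F, [][](q | p) is T. ✓
— 7 worlds.

8 and 7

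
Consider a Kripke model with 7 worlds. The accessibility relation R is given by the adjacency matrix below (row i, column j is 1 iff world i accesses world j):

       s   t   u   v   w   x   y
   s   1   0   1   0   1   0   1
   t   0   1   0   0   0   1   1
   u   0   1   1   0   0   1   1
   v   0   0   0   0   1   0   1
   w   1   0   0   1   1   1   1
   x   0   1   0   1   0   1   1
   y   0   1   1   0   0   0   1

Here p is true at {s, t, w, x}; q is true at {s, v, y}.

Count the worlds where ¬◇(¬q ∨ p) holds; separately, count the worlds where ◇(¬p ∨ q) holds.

0 and 7

For ¬◇(¬q ∨ p):
s: ◇(¬q ∨ p) is T. ✗
t: ◇(¬q ∨ p) is T. ✗
u: ◇(¬q ∨ p) is T. ✗
v: ◇(¬q ∨ p) is T. ✗
w: ◇(¬q ∨ p) is T. ✗
x: ◇(¬q ∨ p) is T. ✗
y: ◇(¬q ∨ p) is T. ✗
— 0 worlds.
For ◇(¬p ∨ q):
s: successors {s, u, w, y}; ¬p ∨ q there: s:T, u:T, w:F, y:T. ✓
t: successors {t, x, y}; ¬p ∨ q there: t:F, x:F, y:T. ✓
u: successors {t, u, x, y}; ¬p ∨ q there: t:F, u:T, x:F, y:T. ✓
v: successors {w, y}; ¬p ∨ q there: w:F, y:T. ✓
w: successors {s, v, w, x, y}; ¬p ∨ q there: s:T, v:T, w:F, x:F, y:T. ✓
x: successors {t, v, x, y}; ¬p ∨ q there: t:F, v:T, x:F, y:T. ✓
y: successors {t, u, y}; ¬p ∨ q there: t:F, u:T, y:T. ✓
— 7 worlds.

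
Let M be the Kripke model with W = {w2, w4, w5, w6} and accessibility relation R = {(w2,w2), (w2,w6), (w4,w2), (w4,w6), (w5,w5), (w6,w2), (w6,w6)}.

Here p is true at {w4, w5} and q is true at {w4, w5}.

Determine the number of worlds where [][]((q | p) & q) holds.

1

w2: successors {w2, w6}; []((q | p) & q) there: w2:F, w6:F. ✗
w4: successors {w2, w6}; []((q | p) & q) there: w2:F, w6:F. ✗
w5: successors {w5}; []((q | p) & q) there: w5:T. ✓
w6: successors {w2, w6}; []((q | p) & q) there: w2:F, w6:F. ✗
Satisfying worlds: {w5}.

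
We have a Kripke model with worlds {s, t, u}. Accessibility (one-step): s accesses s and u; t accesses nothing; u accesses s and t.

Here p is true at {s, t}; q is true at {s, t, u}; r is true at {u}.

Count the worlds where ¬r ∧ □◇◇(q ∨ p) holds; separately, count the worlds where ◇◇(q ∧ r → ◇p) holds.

2 and 2

For ¬r ∧ □◇◇(q ∨ p):
s: ¬r is T, □◇◇(q ∨ p) is T. ✓
t: ¬r is T, □◇◇(q ∨ p) is T. ✓
u: ¬r is F, □◇◇(q ∨ p) is F. ✗
— 2 worlds.
For ◇◇(q ∧ r → ◇p):
s: successors {s, u}; ◇(q ∧ r → ◇p) there: s:T, u:T. ✓
t: no successors, so ◇◇(q ∧ r → ◇p) fails. ✗
u: successors {s, t}; ◇(q ∧ r → ◇p) there: s:T, t:F. ✓
— 2 worlds.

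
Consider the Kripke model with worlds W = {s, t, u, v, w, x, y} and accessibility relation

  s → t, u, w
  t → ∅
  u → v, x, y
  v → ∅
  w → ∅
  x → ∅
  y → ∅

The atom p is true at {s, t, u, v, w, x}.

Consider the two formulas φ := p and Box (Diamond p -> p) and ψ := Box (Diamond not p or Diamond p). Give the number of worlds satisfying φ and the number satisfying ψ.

For p and Box (Diamond p -> p):
s: p is T, Box (Diamond p -> p) is T. ✓
t: p is T, Box (Diamond p -> p) is T. ✓
u: p is T, Box (Diamond p -> p) is T. ✓
v: p is T, Box (Diamond p -> p) is T. ✓
w: p is T, Box (Diamond p -> p) is T. ✓
x: p is T, Box (Diamond p -> p) is T. ✓
y: p is F, Box (Diamond p -> p) is T. ✗
— 6 worlds.
For Box (Diamond not p or Diamond p):
s: successors {t, u, w}; Diamond not p or Diamond p there: t:F, u:T, w:F. ✗
t: no successors, so Box (Diamond not p or Diamond p) holds vacuously. ✓
u: successors {v, x, y}; Diamond not p or Diamond p there: v:F, x:F, y:F. ✗
v: no successors, so Box (Diamond not p or Diamond p) holds vacuously. ✓
w: no successors, so Box (Diamond not p or Diamond p) holds vacuously. ✓
x: no successors, so Box (Diamond not p or Diamond p) holds vacuously. ✓
y: no successors, so Box (Diamond not p or Diamond p) holds vacuously. ✓
— 5 worlds.

6 and 5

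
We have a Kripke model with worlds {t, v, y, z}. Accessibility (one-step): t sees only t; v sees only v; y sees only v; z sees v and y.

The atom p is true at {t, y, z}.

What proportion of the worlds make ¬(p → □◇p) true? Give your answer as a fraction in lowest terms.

t: p → □◇p is T. ✗
v: p → □◇p is T. ✗
y: p → □◇p is F. ✓
z: p → □◇p is F. ✓
That's 2 of 4 worlds, so 2/4 = 1/2.

1/2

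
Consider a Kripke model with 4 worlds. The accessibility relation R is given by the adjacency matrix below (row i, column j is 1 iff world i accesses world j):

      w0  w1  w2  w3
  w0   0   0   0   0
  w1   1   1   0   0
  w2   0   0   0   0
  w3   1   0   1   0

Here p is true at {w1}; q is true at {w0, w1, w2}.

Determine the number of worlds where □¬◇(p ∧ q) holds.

3

w0: no successors, so □¬◇(p ∧ q) holds vacuously. ✓
w1: successors {w0, w1}; ¬◇(p ∧ q) there: w0:T, w1:F. ✗
w2: no successors, so □¬◇(p ∧ q) holds vacuously. ✓
w3: successors {w0, w2}; ¬◇(p ∧ q) there: w0:T, w2:T. ✓
Satisfying worlds: {w0, w2, w3}.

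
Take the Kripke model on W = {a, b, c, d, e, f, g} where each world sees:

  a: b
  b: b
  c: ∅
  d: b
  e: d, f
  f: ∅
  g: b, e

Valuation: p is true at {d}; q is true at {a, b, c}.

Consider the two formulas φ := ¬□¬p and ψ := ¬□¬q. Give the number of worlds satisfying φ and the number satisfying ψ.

For ¬□¬p:
a: □¬p is T. ✗
b: □¬p is T. ✗
c: □¬p is T. ✗
d: □¬p is T. ✗
e: □¬p is F. ✓
f: □¬p is T. ✗
g: □¬p is T. ✗
— 1 world.
For ¬□¬q:
a: □¬q is F. ✓
b: □¬q is F. ✓
c: □¬q is T. ✗
d: □¬q is F. ✓
e: □¬q is T. ✗
f: □¬q is T. ✗
g: □¬q is F. ✓
— 4 worlds.

1 and 4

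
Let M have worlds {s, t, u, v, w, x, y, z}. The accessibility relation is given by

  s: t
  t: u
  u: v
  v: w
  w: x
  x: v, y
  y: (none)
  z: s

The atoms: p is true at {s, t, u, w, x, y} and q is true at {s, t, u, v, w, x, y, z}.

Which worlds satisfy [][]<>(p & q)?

s: successors {t}; []<>(p & q) there: t:F. ✗
t: successors {u}; []<>(p & q) there: u:T. ✓
u: successors {v}; []<>(p & q) there: v:T. ✓
v: successors {w}; []<>(p & q) there: w:T. ✓
w: successors {x}; []<>(p & q) there: x:F. ✗
x: successors {v, y}; []<>(p & q) there: v:T, y:T. ✓
y: no successors, so [][]<>(p & q) holds vacuously. ✓
z: successors {s}; []<>(p & q) there: s:T. ✓

{t, u, v, x, y, z}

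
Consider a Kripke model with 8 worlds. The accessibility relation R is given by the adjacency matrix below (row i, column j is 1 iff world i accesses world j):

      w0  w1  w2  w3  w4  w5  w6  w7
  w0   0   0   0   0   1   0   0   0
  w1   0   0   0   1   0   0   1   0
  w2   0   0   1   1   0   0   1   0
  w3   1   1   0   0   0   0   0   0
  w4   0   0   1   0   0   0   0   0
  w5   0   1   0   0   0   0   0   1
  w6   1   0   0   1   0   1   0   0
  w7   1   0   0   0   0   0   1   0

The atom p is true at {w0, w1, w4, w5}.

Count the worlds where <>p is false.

w0: successors {w4}; p there: w4:T. ✓
w1: successors {w3, w6}; p there: w3:F, w6:F. ✗
w2: successors {w2, w3, w6}; p there: w2:F, w3:F, w6:F. ✗
w3: successors {w0, w1}; p there: w0:T, w1:T. ✓
w4: successors {w2}; p there: w2:F. ✗
w5: successors {w1, w7}; p there: w1:T, w7:F. ✓
w6: successors {w0, w3, w5}; p there: w0:T, w3:F, w5:T. ✓
w7: successors {w0, w6}; p there: w0:T, w6:F. ✓
Satisfying worlds: {w0, w3, w5, w6, w7}.
So <>p fails at the other 3 worlds.

3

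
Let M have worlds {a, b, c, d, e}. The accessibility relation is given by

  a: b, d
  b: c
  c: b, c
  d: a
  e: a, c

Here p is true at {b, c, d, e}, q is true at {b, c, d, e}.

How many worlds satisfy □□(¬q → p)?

a: successors {b, d}; □(¬q → p) there: b:T, d:F. ✗
b: successors {c}; □(¬q → p) there: c:T. ✓
c: successors {b, c}; □(¬q → p) there: b:T, c:T. ✓
d: successors {a}; □(¬q → p) there: a:T. ✓
e: successors {a, c}; □(¬q → p) there: a:T, c:T. ✓
Satisfying worlds: {b, c, d, e}.

4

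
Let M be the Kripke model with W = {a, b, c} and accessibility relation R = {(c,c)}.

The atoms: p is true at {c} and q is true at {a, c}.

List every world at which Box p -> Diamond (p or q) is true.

a: Box p is T, Diamond (p or q) is F. ✗
b: Box p is T, Diamond (p or q) is F. ✗
c: Box p is T, Diamond (p or q) is T. ✓

{c}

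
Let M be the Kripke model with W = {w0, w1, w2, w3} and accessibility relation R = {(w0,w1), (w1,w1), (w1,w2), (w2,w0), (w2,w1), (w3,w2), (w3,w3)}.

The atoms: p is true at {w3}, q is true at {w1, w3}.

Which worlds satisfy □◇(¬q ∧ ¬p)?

{w0, w1, w3}

w0: successors {w1}; ◇(¬q ∧ ¬p) there: w1:T. ✓
w1: successors {w1, w2}; ◇(¬q ∧ ¬p) there: w1:T, w2:T. ✓
w2: successors {w0, w1}; ◇(¬q ∧ ¬p) there: w0:F, w1:T. ✗
w3: successors {w2, w3}; ◇(¬q ∧ ¬p) there: w2:T, w3:T. ✓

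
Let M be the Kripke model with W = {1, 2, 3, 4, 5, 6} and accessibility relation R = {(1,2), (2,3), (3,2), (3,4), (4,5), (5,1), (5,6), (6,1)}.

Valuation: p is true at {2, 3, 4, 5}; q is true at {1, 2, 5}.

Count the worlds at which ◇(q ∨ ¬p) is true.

5

1: successors {2}; q ∨ ¬p there: 2:T. ✓
2: successors {3}; q ∨ ¬p there: 3:F. ✗
3: successors {2, 4}; q ∨ ¬p there: 2:T, 4:F. ✓
4: successors {5}; q ∨ ¬p there: 5:T. ✓
5: successors {1, 6}; q ∨ ¬p there: 1:T, 6:T. ✓
6: successors {1}; q ∨ ¬p there: 1:T. ✓
Satisfying worlds: {1, 3, 4, 5, 6}.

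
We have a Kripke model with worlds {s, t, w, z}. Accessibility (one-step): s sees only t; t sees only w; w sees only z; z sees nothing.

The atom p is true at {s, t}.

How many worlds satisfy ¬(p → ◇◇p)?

2

s: p → ◇◇p is F. ✓
t: p → ◇◇p is F. ✓
w: p → ◇◇p is T. ✗
z: p → ◇◇p is T. ✗
Satisfying worlds: {s, t}.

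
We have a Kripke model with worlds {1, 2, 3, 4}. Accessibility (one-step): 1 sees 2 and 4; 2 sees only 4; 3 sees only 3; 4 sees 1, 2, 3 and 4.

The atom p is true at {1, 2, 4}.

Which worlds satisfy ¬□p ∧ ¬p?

1: ¬□p is F, ¬p is F. ✗
2: ¬□p is F, ¬p is F. ✗
3: ¬□p is T, ¬p is T. ✓
4: ¬□p is T, ¬p is F. ✗

{3}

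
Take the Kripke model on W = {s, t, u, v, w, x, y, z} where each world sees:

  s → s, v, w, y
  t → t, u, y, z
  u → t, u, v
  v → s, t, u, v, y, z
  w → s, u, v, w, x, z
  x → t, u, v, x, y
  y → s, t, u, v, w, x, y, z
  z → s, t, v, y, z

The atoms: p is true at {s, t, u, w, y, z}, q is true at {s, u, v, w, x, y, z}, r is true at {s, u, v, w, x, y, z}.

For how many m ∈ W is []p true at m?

s: successors {s, v, w, y}; p there: s:T, v:F, w:T, y:T. ✗
t: successors {t, u, y, z}; p there: t:T, u:T, y:T, z:T. ✓
u: successors {t, u, v}; p there: t:T, u:T, v:F. ✗
v: successors {s, t, u, v, y, z}; p there: s:T, t:T, u:T, v:F, y:T, z:T. ✗
w: successors {s, u, v, w, x, z}; p there: s:T, u:T, v:F, w:T, x:F, z:T. ✗
x: successors {t, u, v, x, y}; p there: t:T, u:T, v:F, x:F, y:T. ✗
y: successors {s, t, u, v, w, x, y, z}; p there: s:T, t:T, u:T, v:F, w:T, x:F, y:T, z:T. ✗
z: successors {s, t, v, y, z}; p there: s:T, t:T, v:F, y:T, z:T. ✗
Satisfying worlds: {t}.

1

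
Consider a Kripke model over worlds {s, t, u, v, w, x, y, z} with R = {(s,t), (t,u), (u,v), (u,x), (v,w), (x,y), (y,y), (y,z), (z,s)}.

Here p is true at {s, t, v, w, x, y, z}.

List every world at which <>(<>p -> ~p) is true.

s: successors {t}; <>p -> ~p there: t:T. ✓
t: successors {u}; <>p -> ~p there: u:T. ✓
u: successors {v, x}; <>p -> ~p there: v:F, x:F. ✗
v: successors {w}; <>p -> ~p there: w:T. ✓
w: no successors, so <>(<>p -> ~p) fails. ✗
x: successors {y}; <>p -> ~p there: y:F. ✗
y: successors {y, z}; <>p -> ~p there: y:F, z:F. ✗
z: successors {s}; <>p -> ~p there: s:F. ✗

{s, t, v}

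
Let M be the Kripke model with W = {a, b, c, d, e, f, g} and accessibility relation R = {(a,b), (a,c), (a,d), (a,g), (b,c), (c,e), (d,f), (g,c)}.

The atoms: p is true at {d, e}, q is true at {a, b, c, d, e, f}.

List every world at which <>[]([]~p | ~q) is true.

a: successors {b, c, d, g}; []([]~p | ~q) there: b:F, c:T, d:T, g:F. ✓
b: successors {c}; []([]~p | ~q) there: c:T. ✓
c: successors {e}; []([]~p | ~q) there: e:T. ✓
d: successors {f}; []([]~p | ~q) there: f:T. ✓
e: no successors, so <>[]([]~p | ~q) fails. ✗
f: no successors, so <>[]([]~p | ~q) fails. ✗
g: successors {c}; []([]~p | ~q) there: c:T. ✓

{a, b, c, d, g}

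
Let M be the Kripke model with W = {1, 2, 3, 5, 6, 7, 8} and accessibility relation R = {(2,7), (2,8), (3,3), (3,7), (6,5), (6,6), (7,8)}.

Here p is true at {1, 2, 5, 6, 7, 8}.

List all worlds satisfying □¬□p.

1: no successors, so □¬□p holds vacuously. ✓
2: successors {7, 8}; ¬□p there: 7:F, 8:F. ✗
3: successors {3, 7}; ¬□p there: 3:T, 7:F. ✗
5: no successors, so □¬□p holds vacuously. ✓
6: successors {5, 6}; ¬□p there: 5:F, 6:F. ✗
7: successors {8}; ¬□p there: 8:F. ✗
8: no successors, so □¬□p holds vacuously. ✓

{1, 5, 8}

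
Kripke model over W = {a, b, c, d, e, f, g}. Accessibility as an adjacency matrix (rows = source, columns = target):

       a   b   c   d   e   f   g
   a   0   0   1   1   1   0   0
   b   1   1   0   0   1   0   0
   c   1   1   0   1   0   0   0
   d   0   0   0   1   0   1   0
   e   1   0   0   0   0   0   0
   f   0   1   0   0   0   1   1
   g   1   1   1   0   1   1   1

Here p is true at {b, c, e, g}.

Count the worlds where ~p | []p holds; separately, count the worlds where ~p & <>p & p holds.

3 and 0

For ~p | []p:
a: ~p is T, []p is F. ✓
b: ~p is F, []p is F. ✗
c: ~p is F, []p is F. ✗
d: ~p is T, []p is F. ✓
e: ~p is F, []p is F. ✗
f: ~p is T, []p is F. ✓
g: ~p is F, []p is F. ✗
— 3 worlds.
For ~p & <>p & p:
a: ~p & <>p is T, p is F. ✗
b: ~p & <>p is F, p is T. ✗
c: ~p & <>p is F, p is T. ✗
d: ~p & <>p is F, p is F. ✗
e: ~p & <>p is F, p is T. ✗
f: ~p & <>p is T, p is F. ✗
g: ~p & <>p is F, p is T. ✗
— 0 worlds.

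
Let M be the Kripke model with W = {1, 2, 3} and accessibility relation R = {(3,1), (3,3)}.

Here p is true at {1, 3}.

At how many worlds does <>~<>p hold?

1: no successors, so <>~<>p fails. ✗
2: no successors, so <>~<>p fails. ✗
3: successors {1, 3}; ~<>p there: 1:T, 3:F. ✓
Satisfying worlds: {3}.

1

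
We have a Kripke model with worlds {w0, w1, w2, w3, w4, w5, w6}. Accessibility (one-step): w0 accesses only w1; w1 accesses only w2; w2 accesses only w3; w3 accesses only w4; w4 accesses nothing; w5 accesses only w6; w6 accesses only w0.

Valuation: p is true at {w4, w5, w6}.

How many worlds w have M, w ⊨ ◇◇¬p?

w0: successors {w1}; ◇¬p there: w1:T. ✓
w1: successors {w2}; ◇¬p there: w2:T. ✓
w2: successors {w3}; ◇¬p there: w3:F. ✗
w3: successors {w4}; ◇¬p there: w4:F. ✗
w4: no successors, so ◇◇¬p fails. ✗
w5: successors {w6}; ◇¬p there: w6:T. ✓
w6: successors {w0}; ◇¬p there: w0:T. ✓
Satisfying worlds: {w0, w1, w5, w6}.

4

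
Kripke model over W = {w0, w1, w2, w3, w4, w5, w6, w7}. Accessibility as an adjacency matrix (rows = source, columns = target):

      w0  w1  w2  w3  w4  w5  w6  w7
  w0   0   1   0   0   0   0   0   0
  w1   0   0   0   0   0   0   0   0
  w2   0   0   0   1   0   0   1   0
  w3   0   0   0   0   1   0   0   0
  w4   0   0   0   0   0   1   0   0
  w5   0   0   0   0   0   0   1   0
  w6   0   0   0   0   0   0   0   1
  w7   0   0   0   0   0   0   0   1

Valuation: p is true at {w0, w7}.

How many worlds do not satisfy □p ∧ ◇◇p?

w0: □p is F, ◇◇p is F. ✗
w1: □p is T, ◇◇p is F. ✗
w2: □p is F, ◇◇p is T. ✗
w3: □p is F, ◇◇p is F. ✗
w4: □p is F, ◇◇p is F. ✗
w5: □p is F, ◇◇p is T. ✗
w6: □p is T, ◇◇p is T. ✓
w7: □p is T, ◇◇p is T. ✓
Satisfying worlds: {w6, w7}.
So □p ∧ ◇◇p fails at the other 6 worlds.

6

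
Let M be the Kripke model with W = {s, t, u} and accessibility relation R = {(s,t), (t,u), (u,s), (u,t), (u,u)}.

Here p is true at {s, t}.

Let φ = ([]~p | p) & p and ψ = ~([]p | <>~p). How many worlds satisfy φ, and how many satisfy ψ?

For ([]~p | p) & p:
s: []~p | p is T, p is T. ✓
t: []~p | p is T, p is T. ✓
u: []~p | p is F, p is F. ✗
— 2 worlds.
For ~([]p | <>~p):
s: []p | <>~p is T. ✗
t: []p | <>~p is T. ✗
u: []p | <>~p is T. ✗
— 0 worlds.

2 and 0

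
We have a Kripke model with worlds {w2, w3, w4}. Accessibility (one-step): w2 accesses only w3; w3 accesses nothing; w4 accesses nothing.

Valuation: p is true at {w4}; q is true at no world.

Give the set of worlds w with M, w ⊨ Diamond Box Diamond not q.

w2: successors {w3}; Box Diamond not q there: w3:T. ✓
w3: no successors, so Diamond Box Diamond not q fails. ✗
w4: no successors, so Diamond Box Diamond not q fails. ✗

{w2}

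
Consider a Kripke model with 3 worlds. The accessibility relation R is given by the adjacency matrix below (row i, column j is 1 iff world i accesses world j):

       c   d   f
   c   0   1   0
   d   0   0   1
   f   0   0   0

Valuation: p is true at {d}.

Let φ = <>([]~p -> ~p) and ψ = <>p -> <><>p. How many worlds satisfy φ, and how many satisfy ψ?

1 and 2

For <>([]~p -> ~p):
c: successors {d}; []~p -> ~p there: d:F. ✗
d: successors {f}; []~p -> ~p there: f:T. ✓
f: no successors, so <>([]~p -> ~p) fails. ✗
— 1 world.
For <>p -> <><>p:
c: <>p is T, <><>p is F. ✗
d: <>p is F, <><>p is F. ✓
f: <>p is F, <><>p is F. ✓
— 2 worlds.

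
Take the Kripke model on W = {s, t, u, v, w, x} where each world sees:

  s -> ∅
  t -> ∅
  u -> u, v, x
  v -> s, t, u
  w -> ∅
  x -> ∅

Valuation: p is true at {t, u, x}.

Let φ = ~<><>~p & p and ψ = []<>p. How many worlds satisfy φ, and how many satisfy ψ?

For ~<><>~p & p:
s: ~<><>~p is T, p is F. ✗
t: ~<><>~p is T, p is T. ✓
u: ~<><>~p is F, p is T. ✗
v: ~<><>~p is F, p is F. ✗
w: ~<><>~p is T, p is F. ✗
x: ~<><>~p is T, p is T. ✓
— 2 worlds.
For []<>p:
s: no successors, so []<>p holds vacuously. ✓
t: no successors, so []<>p holds vacuously. ✓
u: successors {u, v, x}; <>p there: u:T, v:T, x:F. ✗
v: successors {s, t, u}; <>p there: s:F, t:F, u:T. ✗
w: no successors, so []<>p holds vacuously. ✓
x: no successors, so []<>p holds vacuously. ✓
— 4 worlds.

2 and 4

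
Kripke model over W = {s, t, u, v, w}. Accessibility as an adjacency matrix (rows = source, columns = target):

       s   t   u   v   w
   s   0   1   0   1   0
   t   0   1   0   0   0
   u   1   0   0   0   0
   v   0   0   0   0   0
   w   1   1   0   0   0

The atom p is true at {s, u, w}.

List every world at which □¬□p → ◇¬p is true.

s: □¬□p is F, ◇¬p is T. ✓
t: □¬□p is T, ◇¬p is T. ✓
u: □¬□p is T, ◇¬p is F. ✗
v: □¬□p is T, ◇¬p is F. ✗
w: □¬□p is T, ◇¬p is T. ✓

{s, t, w}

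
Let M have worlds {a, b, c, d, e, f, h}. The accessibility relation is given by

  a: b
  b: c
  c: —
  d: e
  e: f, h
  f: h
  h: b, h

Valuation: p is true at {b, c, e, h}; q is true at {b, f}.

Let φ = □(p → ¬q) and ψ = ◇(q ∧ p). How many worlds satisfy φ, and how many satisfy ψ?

5 and 2

For □(p → ¬q):
a: successors {b}; p → ¬q there: b:F. ✗
b: successors {c}; p → ¬q there: c:T. ✓
c: no successors, so □(p → ¬q) holds vacuously. ✓
d: successors {e}; p → ¬q there: e:T. ✓
e: successors {f, h}; p → ¬q there: f:T, h:T. ✓
f: successors {h}; p → ¬q there: h:T. ✓
h: successors {b, h}; p → ¬q there: b:F, h:T. ✗
— 5 worlds.
For ◇(q ∧ p):
a: successors {b}; q ∧ p there: b:T. ✓
b: successors {c}; q ∧ p there: c:F. ✗
c: no successors, so ◇(q ∧ p) fails. ✗
d: successors {e}; q ∧ p there: e:F. ✗
e: successors {f, h}; q ∧ p there: f:F, h:F. ✗
f: successors {h}; q ∧ p there: h:F. ✗
h: successors {b, h}; q ∧ p there: b:T, h:F. ✓
— 2 worlds.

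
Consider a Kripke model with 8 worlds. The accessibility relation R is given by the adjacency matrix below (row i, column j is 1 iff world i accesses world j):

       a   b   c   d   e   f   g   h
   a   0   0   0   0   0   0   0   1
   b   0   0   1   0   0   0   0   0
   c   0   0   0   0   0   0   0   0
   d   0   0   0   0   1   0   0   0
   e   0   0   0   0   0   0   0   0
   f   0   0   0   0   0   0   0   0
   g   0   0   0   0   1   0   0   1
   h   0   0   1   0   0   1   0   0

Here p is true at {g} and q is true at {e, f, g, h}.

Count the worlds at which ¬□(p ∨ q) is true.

a: □(p ∨ q) is T. ✗
b: □(p ∨ q) is F. ✓
c: □(p ∨ q) is T. ✗
d: □(p ∨ q) is T. ✗
e: □(p ∨ q) is T. ✗
f: □(p ∨ q) is T. ✗
g: □(p ∨ q) is T. ✗
h: □(p ∨ q) is F. ✓
Satisfying worlds: {b, h}.

2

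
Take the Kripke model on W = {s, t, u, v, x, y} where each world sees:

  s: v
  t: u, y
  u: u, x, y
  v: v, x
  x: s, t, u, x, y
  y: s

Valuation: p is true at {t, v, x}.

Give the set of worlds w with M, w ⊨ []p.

{s, v}

s: successors {v}; p there: v:T. ✓
t: successors {u, y}; p there: u:F, y:F. ✗
u: successors {u, x, y}; p there: u:F, x:T, y:F. ✗
v: successors {v, x}; p there: v:T, x:T. ✓
x: successors {s, t, u, x, y}; p there: s:F, t:T, u:F, x:T, y:F. ✗
y: successors {s}; p there: s:F. ✗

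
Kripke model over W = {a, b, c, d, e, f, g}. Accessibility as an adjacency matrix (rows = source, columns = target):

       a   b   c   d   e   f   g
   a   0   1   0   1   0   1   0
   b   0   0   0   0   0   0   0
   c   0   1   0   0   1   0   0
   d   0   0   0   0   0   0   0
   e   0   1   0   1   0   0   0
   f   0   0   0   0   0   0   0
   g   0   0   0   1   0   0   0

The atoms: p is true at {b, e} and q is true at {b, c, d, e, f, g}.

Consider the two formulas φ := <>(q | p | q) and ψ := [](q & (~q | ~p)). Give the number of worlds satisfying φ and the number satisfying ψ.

4 and 4

For <>(q | p | q):
a: successors {b, d, f}; q | p | q there: b:T, d:T, f:T. ✓
b: no successors, so <>(q | p | q) fails. ✗
c: successors {b, e}; q | p | q there: b:T, e:T. ✓
d: no successors, so <>(q | p | q) fails. ✗
e: successors {b, d}; q | p | q there: b:T, d:T. ✓
f: no successors, so <>(q | p | q) fails. ✗
g: successors {d}; q | p | q there: d:T. ✓
— 4 worlds.
For [](q & (~q | ~p)):
a: successors {b, d, f}; q & (~q | ~p) there: b:F, d:T, f:T. ✗
b: no successors, so [](q & (~q | ~p)) holds vacuously. ✓
c: successors {b, e}; q & (~q | ~p) there: b:F, e:F. ✗
d: no successors, so [](q & (~q | ~p)) holds vacuously. ✓
e: successors {b, d}; q & (~q | ~p) there: b:F, d:T. ✗
f: no successors, so [](q & (~q | ~p)) holds vacuously. ✓
g: successors {d}; q & (~q | ~p) there: d:T. ✓
— 4 worlds.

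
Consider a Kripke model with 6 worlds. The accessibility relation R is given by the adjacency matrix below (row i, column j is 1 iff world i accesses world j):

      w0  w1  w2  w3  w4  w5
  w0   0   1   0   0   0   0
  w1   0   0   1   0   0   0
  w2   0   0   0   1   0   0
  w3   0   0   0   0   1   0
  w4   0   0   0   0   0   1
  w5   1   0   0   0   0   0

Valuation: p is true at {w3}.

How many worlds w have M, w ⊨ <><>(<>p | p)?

w0: successors {w1}; <>(<>p | p) there: w1:T. ✓
w1: successors {w2}; <>(<>p | p) there: w2:T. ✓
w2: successors {w3}; <>(<>p | p) there: w3:F. ✗
w3: successors {w4}; <>(<>p | p) there: w4:F. ✗
w4: successors {w5}; <>(<>p | p) there: w5:F. ✗
w5: successors {w0}; <>(<>p | p) there: w0:F. ✗
Satisfying worlds: {w0, w1}.

2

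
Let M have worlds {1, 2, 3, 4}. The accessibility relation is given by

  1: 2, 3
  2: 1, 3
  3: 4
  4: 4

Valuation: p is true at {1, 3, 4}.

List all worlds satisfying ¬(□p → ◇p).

∅

1: □p → ◇p is T. ✗
2: □p → ◇p is T. ✗
3: □p → ◇p is T. ✗
4: □p → ◇p is T. ✗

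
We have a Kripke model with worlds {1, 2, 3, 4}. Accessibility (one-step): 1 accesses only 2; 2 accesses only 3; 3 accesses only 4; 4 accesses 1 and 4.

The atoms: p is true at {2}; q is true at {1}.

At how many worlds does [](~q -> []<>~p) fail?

1: successors {2}; ~q -> []<>~p there: 2:T. ✓
2: successors {3}; ~q -> []<>~p there: 3:T. ✓
3: successors {4}; ~q -> []<>~p there: 4:F. ✗
4: successors {1, 4}; ~q -> []<>~p there: 1:T, 4:F. ✗
Satisfying worlds: {1, 2}.
So [](~q -> []<>~p) fails at the other 2 worlds.

2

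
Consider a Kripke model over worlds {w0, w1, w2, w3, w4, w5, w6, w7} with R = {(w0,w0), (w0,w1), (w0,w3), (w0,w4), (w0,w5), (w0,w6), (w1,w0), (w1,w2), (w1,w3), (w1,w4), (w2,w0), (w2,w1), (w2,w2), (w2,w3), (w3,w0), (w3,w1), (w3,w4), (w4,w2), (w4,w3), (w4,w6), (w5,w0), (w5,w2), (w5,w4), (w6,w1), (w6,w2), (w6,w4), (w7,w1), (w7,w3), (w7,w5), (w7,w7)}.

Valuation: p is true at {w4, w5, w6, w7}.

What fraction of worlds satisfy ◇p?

7/8

w0: successors {w0, w1, w3, w4, w5, w6}; p there: w0:F, w1:F, w3:F, w4:T, w5:T, w6:T. ✓
w1: successors {w0, w2, w3, w4}; p there: w0:F, w2:F, w3:F, w4:T. ✓
w2: successors {w0, w1, w2, w3}; p there: w0:F, w1:F, w2:F, w3:F. ✗
w3: successors {w0, w1, w4}; p there: w0:F, w1:F, w4:T. ✓
w4: successors {w2, w3, w6}; p there: w2:F, w3:F, w6:T. ✓
w5: successors {w0, w2, w4}; p there: w0:F, w2:F, w4:T. ✓
w6: successors {w1, w2, w4}; p there: w1:F, w2:F, w4:T. ✓
w7: successors {w1, w3, w5, w7}; p there: w1:F, w3:F, w5:T, w7:T. ✓
That's 7 of 8 worlds, so 7/8.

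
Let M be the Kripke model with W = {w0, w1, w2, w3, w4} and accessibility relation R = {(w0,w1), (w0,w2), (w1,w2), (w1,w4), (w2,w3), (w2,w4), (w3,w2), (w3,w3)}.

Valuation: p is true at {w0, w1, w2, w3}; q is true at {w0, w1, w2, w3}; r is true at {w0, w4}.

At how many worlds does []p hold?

w0: successors {w1, w2}; p there: w1:T, w2:T. ✓
w1: successors {w2, w4}; p there: w2:T, w4:F. ✗
w2: successors {w3, w4}; p there: w3:T, w4:F. ✗
w3: successors {w2, w3}; p there: w2:T, w3:T. ✓
w4: no successors, so []p holds vacuously. ✓
Satisfying worlds: {w0, w3, w4}.

3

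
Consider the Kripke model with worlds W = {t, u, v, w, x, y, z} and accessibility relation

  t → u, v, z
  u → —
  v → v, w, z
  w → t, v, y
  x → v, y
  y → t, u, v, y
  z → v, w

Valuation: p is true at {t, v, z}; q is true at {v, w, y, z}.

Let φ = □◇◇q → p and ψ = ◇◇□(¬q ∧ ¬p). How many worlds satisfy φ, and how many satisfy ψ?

For □◇◇q → p:
t: □◇◇q is F, p is T. ✓
u: □◇◇q is T, p is F. ✗
v: □◇◇q is T, p is T. ✓
w: □◇◇q is T, p is F. ✗
x: □◇◇q is T, p is F. ✗
y: □◇◇q is F, p is F. ✓
z: □◇◇q is T, p is T. ✓
— 4 worlds.
For ◇◇□(¬q ∧ ¬p):
t: successors {u, v, z}; ◇□(¬q ∧ ¬p) there: u:F, v:F, z:F. ✗
u: no successors, so ◇◇□(¬q ∧ ¬p) fails. ✗
v: successors {v, w, z}; ◇□(¬q ∧ ¬p) there: v:F, w:F, z:F. ✗
w: successors {t, v, y}; ◇□(¬q ∧ ¬p) there: t:T, v:F, y:T. ✓
x: successors {v, y}; ◇□(¬q ∧ ¬p) there: v:F, y:T. ✓
y: successors {t, u, v, y}; ◇□(¬q ∧ ¬p) there: t:T, u:F, v:F, y:T. ✓
z: successors {v, w}; ◇□(¬q ∧ ¬p) there: v:F, w:F. ✗
— 3 worlds.

4 and 3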